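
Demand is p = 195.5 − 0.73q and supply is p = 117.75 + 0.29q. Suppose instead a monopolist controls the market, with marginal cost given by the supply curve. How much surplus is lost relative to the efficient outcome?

Competitive equilibrium: 195.5 − 0.73q = 117.75 + 0.29q → q* = 76.2255, p* = 139.8554.
Marginal revenue: MR = 195.5 − 1.46q. Set MR = MC: 195.5 − 1.46q = 117.75 + 0.29q → q_m = 44.4286.
Price p_m = 195.5 − 0.73·44.4286 = 163.0671; MC(q_m) = 117.75 + 0.29·44.4286 = 130.6343.
Competitive q* = 76.2255, so Δq = 31.7969; wedge = 163.0671 − 130.6343 = 32.4328.
Welfare loss = ½ × 31.7969 × 32.4328 = 515.63.

515.63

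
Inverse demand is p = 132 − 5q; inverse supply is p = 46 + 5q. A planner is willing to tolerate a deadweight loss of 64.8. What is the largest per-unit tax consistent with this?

Competitive equilibrium: 132 − 5q = 46 + 5q → q* = 8.6, p* = 89.
A tax t gives Δq = t/10 and wedge t, so DWL = t²/20.
t²/20 = 64.8 → t² = 1296 → t = 36.

36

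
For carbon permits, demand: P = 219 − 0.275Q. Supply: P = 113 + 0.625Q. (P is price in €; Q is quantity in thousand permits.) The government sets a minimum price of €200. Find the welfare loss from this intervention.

Competitive equilibrium: 219 − 0.275Q = 113 + 0.625Q → Q* = 117.7778, P* = 186.6111.
At the floor P = 200, quantity demanded = (219 − 200)/0.275 = 69.0909.
Sellers' marginal cost at Q' = 69.0909: 113 + 0.625·69.0909 = 156.1818.
ΔQ = 117.7778 − 69.0909 = 48.6869; wedge = 200 − 156.1818 = 43.8182.
The triangle = ½ × 48.6869 × 43.8182 = €1066.69 thousand.

€1066.69 thousand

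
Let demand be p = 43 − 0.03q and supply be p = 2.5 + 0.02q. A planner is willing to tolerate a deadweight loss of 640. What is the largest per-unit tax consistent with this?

8

Competitive equilibrium: 43 − 0.03q = 2.5 + 0.02q → q* = 810, p* = 18.7.
A tax t gives Δq = t/0.05 and wedge t, so DWL = t²/0.1.
t²/0.1 = 640 → t² = 64 → t = 8.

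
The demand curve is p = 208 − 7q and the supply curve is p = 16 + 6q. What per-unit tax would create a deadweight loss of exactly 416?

Competitive equilibrium: 208 − 7q = 16 + 6q → q* = 14.7692, p* = 104.6154.
A tax t gives Δq = t/13 and wedge t, so DWL = t²/26.
t²/26 = 416 → t² = 10816 → t = 104.

104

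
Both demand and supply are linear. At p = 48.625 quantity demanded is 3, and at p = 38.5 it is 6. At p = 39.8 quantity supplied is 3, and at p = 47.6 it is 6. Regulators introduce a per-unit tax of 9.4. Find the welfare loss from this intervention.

Demand slope = (38.5 − 48.625)/(6 − 3) = −3.375, so p = 58.75 − 3.375q.
Supply slope = (47.6 − 39.8)/(6 − 3) = 2.6, so p = 32 + 2.6q.
Competitive equilibrium: 58.75 − 3.375q = 32 + 2.6q → q* = 4.477, p* = 43.6402.
With the tax, the buyer price exceeds the seller price by 9.4: (58.75 − 3.375q) − (32 + 2.6q) = 9.4 → q' = 2.9038.
Δq = 4.477 − 2.9038 = 1.5732; the wedge equals the tax, 9.4.
DWL = ½ × 1.5732 × 9.4 = 7.39.

7.39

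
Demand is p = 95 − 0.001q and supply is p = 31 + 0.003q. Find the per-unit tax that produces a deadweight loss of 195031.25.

39.5

Competitive equilibrium: 95 − 0.001q = 31 + 0.003q → q* = 16000, p* = 79.
A tax t gives Δq = t/0.004 and wedge t, so DWL = t²/0.008.
t²/0.008 = 195031.25 → t² = 1560.25 → t = 39.5.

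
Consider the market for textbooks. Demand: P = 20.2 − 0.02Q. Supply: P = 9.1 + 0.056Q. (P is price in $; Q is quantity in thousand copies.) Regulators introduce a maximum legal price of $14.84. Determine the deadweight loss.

$72.08 thousand

Competitive equilibrium: 20.2 − 0.02Q = 9.1 + 0.056Q → Q* = 146.0526, P* = 17.2789.
At the ceiling P = 14.84, quantity supplied = (14.84 − 9.1)/0.056 = 102.5.
Willingness to pay at Q' = 102.5: 20.2 − 0.02·102.5 = 18.15.
ΔQ = 146.0526 − 102.5 = 43.5526; wedge = 18.15 − 14.84 = 3.31.
DWL = ½ × 43.5526 × 3.31 = $72.08 thousand.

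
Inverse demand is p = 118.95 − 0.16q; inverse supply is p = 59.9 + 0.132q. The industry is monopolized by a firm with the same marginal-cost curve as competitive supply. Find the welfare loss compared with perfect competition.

Competitive equilibrium: 118.95 − 0.16q = 59.9 + 0.132q → q* = 202.226, p* = 86.5938.
Marginal revenue: MR = 118.95 − 0.32q. Set MR = MC: 118.95 − 0.32q = 59.9 + 0.132q → q_m = 130.6416.
Price p_m = 118.95 − 0.16·130.6416 = 98.0473; MC(q_m) = 59.9 + 0.132·130.6416 = 77.1447.
Competitive q* = 202.226, so Δq = 71.5844; wedge = 98.0473 − 77.1447 = 20.9026.
Welfare loss = ½ × 71.5844 × 20.9026 = 748.15.

748.15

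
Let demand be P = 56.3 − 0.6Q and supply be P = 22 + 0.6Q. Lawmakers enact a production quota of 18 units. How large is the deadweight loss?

Competitive equilibrium: 56.3 − 0.6Q = 22 + 0.6Q → Q* = 28.5833, P* = 39.15.
At Q = 18: demand price = 56.3 − 0.6·18 = 45.5; supply price = 22 + 0.6·18 = 32.8.
ΔQ = 28.5833 − 18 = 10.5833; wedge = 45.5 − 32.8 = 12.7.
DWL = ½ × 10.5833 × 12.7 = 67.20.

67.20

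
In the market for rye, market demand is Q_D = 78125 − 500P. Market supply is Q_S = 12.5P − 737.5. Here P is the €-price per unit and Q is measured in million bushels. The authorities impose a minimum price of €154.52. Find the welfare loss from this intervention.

€4224.04 million

In inverse form: demand P = 156.25 − 0.002Q, supply P = 59 + 0.08Q.
Competitive equilibrium: 156.25 − 0.002Q = 59 + 0.08Q → Q* = 1185.9756, P* = 153.878.
At the floor P = 154.52, quantity demanded = (156.25 − 154.52)/0.002 = 865.
Sellers' marginal cost at Q' = 865: 59 + 0.08·865 = 128.2.
ΔQ = 1185.9756 − 865 = 320.9756; wedge = 154.52 − 128.2 = 26.32.
Deadweight loss = ½ × 320.9756 × 26.32 = €4224.04 million.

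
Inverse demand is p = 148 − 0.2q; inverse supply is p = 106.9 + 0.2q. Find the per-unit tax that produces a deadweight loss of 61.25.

7

Competitive equilibrium: 148 − 0.2q = 106.9 + 0.2q → q* = 102.75, p* = 127.45.
A tax t gives Δq = t/0.4 and wedge t, so DWL = t²/0.8.
t²/0.8 = 61.25 → t² = 49 → t = 7.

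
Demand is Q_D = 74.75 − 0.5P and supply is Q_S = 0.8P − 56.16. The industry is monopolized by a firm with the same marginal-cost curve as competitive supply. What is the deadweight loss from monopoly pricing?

140.40

In inverse form: demand P = 149.5 − 2Q, supply P = 70.2 + 1.25Q.
Competitive equilibrium: 149.5 − 2Q = 70.2 + 1.25Q → Q* = 24.4, P* = 100.7.
Marginal revenue: MR = 149.5 − 4Q. Set MR = MC: 149.5 − 4Q = 70.2 + 1.25Q → Q_m = 15.1048.
Price P_m = 149.5 − 2·15.1048 = 119.2904; MC(Q_m) = 70.2 + 1.25·15.1048 = 89.081.
Competitive Q* = 24.4, so ΔQ = 9.2952; wedge = 119.2904 − 89.081 = 30.2094.
The triangle = ½ × 9.2952 × 30.2094 = 140.40.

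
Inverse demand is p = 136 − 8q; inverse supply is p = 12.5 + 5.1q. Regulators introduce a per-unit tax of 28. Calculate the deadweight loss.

29.92

Competitive equilibrium: 136 − 8q = 12.5 + 5.1q → q* = 9.4275, p* = 60.5802.
With the tax, the buyer price exceeds the seller price by 28: (136 − 8q) − (12.5 + 5.1q) = 28 → q' = 7.2901.
Δq = 9.4275 − 7.2901 = 2.1374; the wedge equals the tax, 28.
Deadweight loss = ½ × 2.1374 × 28 = 29.92.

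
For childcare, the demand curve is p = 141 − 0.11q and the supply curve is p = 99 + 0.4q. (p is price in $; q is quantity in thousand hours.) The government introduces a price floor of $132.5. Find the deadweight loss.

Competitive equilibrium: 141 − 0.11q = 99 + 0.4q → q* = 82.3529, p* = 131.9412.
At the floor p = 132.5, quantity demanded = (141 − 132.5)/0.11 = 77.2727.
Sellers' marginal cost at q' = 77.2727: 99 + 0.4·77.2727 = 129.9091.
Δq = 82.3529 − 77.2727 = 5.0802; wedge = 132.5 − 129.9091 = 2.5909.
Welfare loss = ½ × 5.0802 × 2.5909 = $6.58 thousand.

$6.58 thousand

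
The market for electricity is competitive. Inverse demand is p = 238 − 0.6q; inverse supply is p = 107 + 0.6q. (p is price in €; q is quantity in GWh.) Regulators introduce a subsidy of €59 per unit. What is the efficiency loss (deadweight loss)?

Competitive equilibrium: 238 − 0.6q = 107 + 0.6q → q* = 109.16667, p* = 172.5.
The subsidy lowers effective supply by 59: p = 48 + 0.6q.
New quantity: 238 − 0.6q = 48 + 0.6q → q' = 158.33333.
Overproduction Δq = 158.33333 − 109.16667 = 49.16666; wedge = subsidy = 59.
Deadweight loss = ½ × 49.16666 × 59 = €1450.42.

€1450.42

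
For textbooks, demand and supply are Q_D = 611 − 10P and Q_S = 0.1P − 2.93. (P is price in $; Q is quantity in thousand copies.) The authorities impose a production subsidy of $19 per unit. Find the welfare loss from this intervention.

$17.87 thousand

In inverse form: demand P = 61.1 − 0.1Q, supply P = 29.3 + 10Q.
Competitive equilibrium: 61.1 − 0.1Q = 29.3 + 10Q → Q* = 3.1485, P* = 60.7851.
The subsidy lowers effective supply by 19: P = 10.3 + 10Q.
New quantity: 61.1 − 0.1Q = 10.3 + 10Q → Q' = 5.0297.
Overproduction ΔQ = 5.0297 − 3.1485 = 1.8812; wedge = subsidy = 19.
DWL = ½ × 1.8812 × 19 = $17.87 thousand.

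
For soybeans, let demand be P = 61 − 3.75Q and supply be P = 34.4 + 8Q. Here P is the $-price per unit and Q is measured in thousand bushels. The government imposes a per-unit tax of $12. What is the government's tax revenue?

$14.91 thousand

Competitive equilibrium: 61 − 3.75Q = 34.4 + 8Q → Q* = 2.2638, P* = 52.5106.
With the tax, the buyer price exceeds the seller price by 12: (61 − 3.75Q) − (34.4 + 8Q) = 12 → Q' = 1.2426.
Tax revenue = 12 × 1.2426 = $14.91 thousand.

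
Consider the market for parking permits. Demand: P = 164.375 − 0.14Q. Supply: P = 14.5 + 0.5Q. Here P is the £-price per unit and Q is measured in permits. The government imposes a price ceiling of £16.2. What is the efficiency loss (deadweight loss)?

Competitive equilibrium: 164.375 − 0.14Q = 14.5 + 0.5Q → Q* = 234.17969, P* = 131.58984.
At the ceiling P = 16.2, quantity supplied = (16.2 − 14.5)/0.5 = 3.4.
Willingness to pay at Q' = 3.4: 164.375 − 0.14·3.4 = 163.899.
ΔQ = 234.17969 − 3.4 = 230.77969; wedge = 163.899 − 16.2 = 147.699.
Welfare loss = ½ × 230.77969 × 147.699 = £17042.96.

£17042.96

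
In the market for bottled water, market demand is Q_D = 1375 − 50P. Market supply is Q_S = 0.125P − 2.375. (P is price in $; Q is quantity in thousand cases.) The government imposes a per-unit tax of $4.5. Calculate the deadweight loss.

$1.26 thousand

In inverse form: demand P = 27.5 − 0.02Q, supply P = 19 + 8Q.
Competitive equilibrium: 27.5 − 0.02Q = 19 + 8Q → Q* = 1.0599, P* = 27.4788.
With the tax, the buyer price exceeds the seller price by 4.5: (27.5 − 0.02Q) − (19 + 8Q) = 4.5 → Q' = 0.4988.
ΔQ = 1.0599 − 0.4988 = 0.5611; the wedge equals the tax, 4.5.
Welfare loss = ½ × 0.5611 × 4.5 = $1.26 thousand.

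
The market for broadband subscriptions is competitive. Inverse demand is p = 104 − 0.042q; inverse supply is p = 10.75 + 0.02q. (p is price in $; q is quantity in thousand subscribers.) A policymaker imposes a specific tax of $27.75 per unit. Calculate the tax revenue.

$29316.53 thousand

Competitive equilibrium: 104 − 0.042q = 10.75 + 0.02q → q* = 1504.0323, p* = 40.8306.
With the tax, the buyer price exceeds the seller price by 27.75: (104 − 0.042q) − (10.75 + 0.02q) = 27.75 → q' = 1056.4516.
Tax revenue = 27.75 × 1056.4516 = $29316.53 thousand.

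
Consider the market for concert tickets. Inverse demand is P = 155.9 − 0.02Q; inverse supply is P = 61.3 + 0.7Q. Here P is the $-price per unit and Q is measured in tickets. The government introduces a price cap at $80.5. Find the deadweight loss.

Competitive equilibrium: 155.9 − 0.02Q = 61.3 + 0.7Q → Q* = 131.3889, P* = 153.2722.
At the ceiling P = 80.5, quantity supplied = (80.5 − 61.3)/0.7 = 27.4286.
Willingness to pay at Q' = 27.4286: 155.9 − 0.02·27.4286 = 155.3514.
ΔQ = 131.3889 − 27.4286 = 103.9603; wedge = 155.3514 − 80.5 = 74.8514.
DWL = ½ × 103.9603 × 74.8514 = $3890.79.

$3890.79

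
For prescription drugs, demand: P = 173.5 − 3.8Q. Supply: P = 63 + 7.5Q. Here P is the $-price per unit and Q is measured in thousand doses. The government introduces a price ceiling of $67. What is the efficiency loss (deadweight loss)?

$482.95 thousand

Competitive equilibrium: 173.5 − 3.8Q = 63 + 7.5Q → Q* = 9.7788, P* = 136.3407.
At the ceiling P = 67, quantity supplied = (67 − 63)/7.5 = 0.5333.
Willingness to pay at Q' = 0.5333: 173.5 − 3.8·0.5333 = 171.4735.
ΔQ = 9.7788 − 0.5333 = 9.2455; wedge = 171.4735 − 67 = 104.4735.
Deadweight loss = ½ × 9.2455 × 104.4735 = $482.95 thousand.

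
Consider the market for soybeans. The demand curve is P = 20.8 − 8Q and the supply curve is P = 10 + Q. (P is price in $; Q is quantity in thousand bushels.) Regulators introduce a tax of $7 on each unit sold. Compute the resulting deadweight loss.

$2.72 thousand

Competitive equilibrium: 20.8 − 8Q = 10 + Q → Q* = 1.2, P* = 11.2.
With the tax, the buyer price exceeds the seller price by 7: (20.8 − 8Q) − (10 + Q) = 7 → Q' = 0.4222.
ΔQ = 1.2 − 0.4222 = 0.7778; the wedge equals the tax, 7.
The triangle = ½ × 0.7778 × 7 = $2.72 thousand.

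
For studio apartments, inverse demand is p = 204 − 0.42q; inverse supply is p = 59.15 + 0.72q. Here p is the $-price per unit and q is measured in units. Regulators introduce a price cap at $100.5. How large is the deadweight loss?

Competitive equilibrium: 204 − 0.42q = 59.15 + 0.72q → q* = 127.0614, p* = 150.6342.
At the ceiling p = 100.5, quantity supplied = (100.5 − 59.15)/0.72 = 57.4306.
Willingness to pay at q' = 57.4306: 204 − 0.42·57.4306 = 179.8791.
Δq = 127.0614 − 57.4306 = 69.6308; wedge = 179.8791 − 100.5 = 79.3791.
The triangle = ½ × 69.6308 × 79.3791 = $2763.62.

$2763.62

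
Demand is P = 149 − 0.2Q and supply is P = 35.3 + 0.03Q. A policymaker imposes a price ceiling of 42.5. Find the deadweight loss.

Competitive equilibrium: 149 − 0.2Q = 35.3 + 0.03Q → Q* = 494.3478, P* = 50.1304.
At the ceiling P = 42.5, quantity supplied = (42.5 − 35.3)/0.03 = 240.
Willingness to pay at Q' = 240: 149 − 0.2·240 = 101.
ΔQ = 494.3478 − 240 = 254.3478; wedge = 101 − 42.5 = 58.5.
Welfare loss = ½ × 254.3478 × 58.5 = 7439.67.

7439.67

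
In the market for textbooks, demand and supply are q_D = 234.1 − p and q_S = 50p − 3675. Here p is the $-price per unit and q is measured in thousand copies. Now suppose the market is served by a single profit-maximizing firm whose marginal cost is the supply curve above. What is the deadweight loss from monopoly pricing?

In inverse form: demand p = 234.1 − q, supply p = 73.5 + 0.02q.
Competitive equilibrium: 234.1 − q = 73.5 + 0.02q → q* = 157.45098, p* = 76.64902.
Marginal revenue: MR = 234.1 − 2q. Set MR = MC: 234.1 − 2q = 73.5 + 0.02q → q_m = 79.50495.
Price p_m = 234.1 − 1·79.50495 = 154.59505; MC(q_m) = 73.5 + 0.02·79.50495 = 75.0901.
Competitive q* = 157.45098, so Δq = 77.94603; wedge = 154.59505 − 75.0901 = 79.50495.
Welfare loss = ½ × 77.94603 × 79.50495 = $3098.55 thousand.

$3098.55 thousand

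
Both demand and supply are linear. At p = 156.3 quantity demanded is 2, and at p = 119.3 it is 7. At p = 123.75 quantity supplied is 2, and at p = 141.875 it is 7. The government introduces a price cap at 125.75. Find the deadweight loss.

31.77

Demand slope = (119.3 − 156.3)/(7 − 2) = −7.4, so p = 171.1 − 7.4q.
Supply slope = (141.875 − 123.75)/(7 − 2) = 3.625, so p = 116.5 + 3.625q.
Competitive equilibrium: 171.1 − 7.4q = 116.5 + 3.625q → q* = 4.9524, p* = 134.4524.
At the ceiling p = 125.75, quantity supplied = (125.75 − 116.5)/3.625 = 2.5517.
Willingness to pay at q' = 2.5517: 171.1 − 7.4·2.5517 = 152.2174.
Δq = 4.9524 − 2.5517 = 2.4007; wedge = 152.2174 − 125.75 = 26.4674.
Deadweight loss = ½ × 2.4007 × 26.4674 = 31.77.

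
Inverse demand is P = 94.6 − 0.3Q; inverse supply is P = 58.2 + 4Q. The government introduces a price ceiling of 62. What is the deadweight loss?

121.43

Competitive equilibrium: 94.6 − 0.3Q = 58.2 + 4Q → Q* = 8.4651, P* = 92.0605.
At the ceiling P = 62, quantity supplied = (62 − 58.2)/4 = 0.95.
Willingness to pay at Q' = 0.95: 94.6 − 0.3·0.95 = 94.315.
ΔQ = 8.4651 − 0.95 = 7.5151; wedge = 94.315 − 62 = 32.315.
Welfare loss = ½ × 7.5151 × 32.315 = 121.43.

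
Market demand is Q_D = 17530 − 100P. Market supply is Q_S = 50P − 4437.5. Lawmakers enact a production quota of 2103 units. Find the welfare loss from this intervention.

In inverse form: demand P = 175.3 − 0.01Q, supply P = 88.75 + 0.02Q.
Competitive equilibrium: 175.3 − 0.01Q = 88.75 + 0.02Q → Q* = 2885, P* = 146.45.
At Q = 2103: demand price = 175.3 − 0.01·2103 = 154.27; supply price = 88.75 + 0.02·2103 = 130.81.
ΔQ = 2885 − 2103 = 782; wedge = 154.27 − 130.81 = 23.46.
Deadweight loss = ½ × 782 × 23.46 = 9172.86.

9172.86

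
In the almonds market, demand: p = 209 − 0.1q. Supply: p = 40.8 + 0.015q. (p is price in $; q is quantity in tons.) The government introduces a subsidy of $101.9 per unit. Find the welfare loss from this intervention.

$45146.13

Competitive equilibrium: 209 − 0.1q = 40.8 + 0.015q → q* = 1462.6087, p* = 62.7391.
The subsidy lowers effective supply by 101.9: p = 0.015q − 61.1.
New quantity: 209 − 0.1q = 0.015q − 61.1 → q' = 2348.6957.
Overproduction Δq = 2348.6957 − 1462.6087 = 886.087; wedge = subsidy = 101.9.
The triangle = ½ × 886.087 × 101.9 = $45146.13.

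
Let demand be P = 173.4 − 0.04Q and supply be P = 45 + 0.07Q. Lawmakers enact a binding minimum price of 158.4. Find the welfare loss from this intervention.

Competitive equilibrium: 173.4 − 0.04Q = 45 + 0.07Q → Q* = 1167.2727, P* = 126.7091.
At the floor P = 158.4, quantity demanded = (173.4 − 158.4)/0.04 = 375.
Sellers' marginal cost at Q' = 375: 45 + 0.07·375 = 71.25.
ΔQ = 1167.2727 − 375 = 792.2727; wedge = 158.4 − 71.25 = 87.15.
Deadweight loss = ½ × 792.2727 × 87.15 = 34523.28.

34523.28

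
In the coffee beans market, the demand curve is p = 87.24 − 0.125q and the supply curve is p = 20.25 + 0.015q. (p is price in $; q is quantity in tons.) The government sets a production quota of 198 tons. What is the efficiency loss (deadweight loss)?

$5507.62

Competitive equilibrium: 87.24 − 0.125q = 20.25 + 0.015q → q* = 478.5, p* = 27.4275.
At q = 198: demand price = 87.24 − 0.125·198 = 62.49; supply price = 20.25 + 0.015·198 = 23.22.
Δq = 478.5 − 198 = 280.5; wedge = 62.49 − 23.22 = 39.27.
Deadweight loss = ½ × 280.5 × 39.27 = $5507.62.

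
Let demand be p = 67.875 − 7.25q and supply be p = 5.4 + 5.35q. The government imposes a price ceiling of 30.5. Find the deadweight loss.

0.45

Competitive equilibrium: 67.875 − 7.25q = 5.4 + 5.35q → q* = 4.9583, p* = 31.9271.
At the ceiling p = 30.5, quantity supplied = (30.5 − 5.4)/5.35 = 4.6916.
Willingness to pay at q' = 4.6916: 67.875 − 7.25·4.6916 = 33.8609.
Δq = 4.9583 − 4.6916 = 0.2667; wedge = 33.8609 − 30.5 = 3.3609.
Welfare loss = ½ × 0.2667 × 3.3609 = 0.45.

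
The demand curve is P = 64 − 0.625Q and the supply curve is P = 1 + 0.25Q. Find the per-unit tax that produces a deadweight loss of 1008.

Competitive equilibrium: 64 − 0.625Q = 1 + 0.25Q → Q* = 72, P* = 19.
A tax t gives ΔQ = t/0.875 and wedge t, so DWL = t²/1.75.
t²/1.75 = 1008 → t² = 1764 → t = 42.

42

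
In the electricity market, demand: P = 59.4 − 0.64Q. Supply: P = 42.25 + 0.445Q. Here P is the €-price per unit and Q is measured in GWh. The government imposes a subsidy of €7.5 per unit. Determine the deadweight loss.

€25.92

Competitive equilibrium: 59.4 − 0.64Q = 42.25 + 0.445Q → Q* = 15.8065, P* = 49.2839.
The subsidy lowers effective supply by 7.5: P = 34.75 + 0.445Q.
New quantity: 59.4 − 0.64Q = 34.75 + 0.445Q → Q' = 22.7189.
Overproduction ΔQ = 22.7189 − 15.8065 = 6.9124; wedge = subsidy = 7.5.
DWL = ½ × 6.9124 × 7.5 = €25.92.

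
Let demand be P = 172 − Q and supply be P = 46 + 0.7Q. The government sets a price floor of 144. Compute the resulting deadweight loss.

1807.81

Competitive equilibrium: 172 − Q = 46 + 0.7Q → Q* = 74.1176, P* = 97.8824.
At the floor P = 144, quantity demanded = (172 − 144)/1 = 28.
Sellers' marginal cost at Q' = 28: 46 + 0.7·28 = 65.6.
ΔQ = 74.1176 − 28 = 46.1176; wedge = 144 − 65.6 = 78.4.
The triangle = ½ × 46.1176 × 78.4 = 1807.81.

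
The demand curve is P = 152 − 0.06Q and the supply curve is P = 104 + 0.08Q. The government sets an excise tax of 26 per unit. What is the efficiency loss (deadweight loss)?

2414.29

Competitive equilibrium: 152 − 0.06Q = 104 + 0.08Q → Q* = 342.85714, P* = 131.42857.
With the tax, the buyer price exceeds the seller price by 26: (152 − 0.06Q) − (104 + 0.08Q) = 26 → Q' = 157.14286.
ΔQ = 342.85714 − 157.14286 = 185.71428; the wedge equals the tax, 26.
Welfare loss = ½ × 185.71428 × 26 = 2414.29.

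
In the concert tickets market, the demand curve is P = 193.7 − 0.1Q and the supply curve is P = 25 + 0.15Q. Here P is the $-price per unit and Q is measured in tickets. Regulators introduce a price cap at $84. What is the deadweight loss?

$9902.94

Competitive equilibrium: 193.7 − 0.1Q = 25 + 0.15Q → Q* = 674.8, P* = 126.22.
At the ceiling P = 84, quantity supplied = (84 − 25)/0.15 = 393.3333.
Willingness to pay at Q' = 393.3333: 193.7 − 0.1·393.3333 = 154.3667.
ΔQ = 674.8 − 393.3333 = 281.4667; wedge = 154.3667 − 84 = 70.3667.
Deadweight loss = ½ × 281.4667 × 70.3667 = $9902.94.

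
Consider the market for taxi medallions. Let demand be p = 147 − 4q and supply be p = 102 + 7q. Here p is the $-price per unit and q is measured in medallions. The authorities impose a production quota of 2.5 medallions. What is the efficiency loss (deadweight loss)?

Competitive equilibrium: 147 − 4q = 102 + 7q → q* = 4.0909, p* = 130.6364.
At q = 2.5: demand price = 147 − 4·2.5 = 137; supply price = 102 + 7·2.5 = 119.5.
Δq = 4.0909 − 2.5 = 1.5909; wedge = 137 − 119.5 = 17.5.
Welfare loss = ½ × 1.5909 × 17.5 = $13.92.

$13.92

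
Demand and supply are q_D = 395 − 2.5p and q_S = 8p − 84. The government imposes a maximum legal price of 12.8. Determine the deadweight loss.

In inverse form: demand p = 158 − 0.4q, supply p = 10.5 + 0.125q.
Competitive equilibrium: 158 − 0.4q = 10.5 + 0.125q → q* = 280.9524, p* = 45.619.
At the ceiling p = 12.8, quantity supplied = (12.8 − 10.5)/0.125 = 18.4.
Willingness to pay at q' = 18.4: 158 − 0.4·18.4 = 150.64.
Δq = 280.9524 − 18.4 = 262.5524; wedge = 150.64 − 12.8 = 137.84.
Deadweight loss = ½ × 262.5524 × 137.84 = 18095.11.

18095.11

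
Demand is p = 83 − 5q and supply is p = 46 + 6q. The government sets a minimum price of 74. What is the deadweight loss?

Competitive equilibrium: 83 − 5q = 46 + 6q → q* = 3.3636, p* = 66.1818.
At the floor p = 74, quantity demanded = (83 − 74)/5 = 1.8.
Sellers' marginal cost at q' = 1.8: 46 + 6·1.8 = 56.8.
Δq = 3.3636 − 1.8 = 1.5636; wedge = 74 − 56.8 = 17.2.
The triangle = ½ × 1.5636 × 17.2 = 13.45.

13.45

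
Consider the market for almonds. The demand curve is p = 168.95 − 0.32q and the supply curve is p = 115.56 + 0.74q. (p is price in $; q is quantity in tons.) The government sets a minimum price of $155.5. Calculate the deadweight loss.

$36.84

Competitive equilibrium: 168.95 − 0.32q = 115.56 + 0.74q → q* = 50.36792, p* = 152.83226.
At the floor p = 155.5, quantity demanded = (168.95 − 155.5)/0.32 = 42.03125.
Sellers' marginal cost at q' = 42.03125: 115.56 + 0.74·42.03125 = 146.66313.
Δq = 50.36792 − 42.03125 = 8.33667; wedge = 155.5 − 146.66313 = 8.83687.
Deadweight loss = ½ × 8.33667 × 8.83687 = $36.84.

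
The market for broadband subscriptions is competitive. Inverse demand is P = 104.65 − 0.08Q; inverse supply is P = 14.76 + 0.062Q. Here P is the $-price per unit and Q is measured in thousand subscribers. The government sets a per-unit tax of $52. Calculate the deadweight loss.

$9521.13 thousand

Competitive equilibrium: 104.65 − 0.08Q = 14.76 + 0.062Q → Q* = 633.0282, P* = 54.0077.
With the tax, the buyer price exceeds the seller price by 52: (104.65 − 0.08Q) − (14.76 + 0.062Q) = 52 → Q' = 266.831.
ΔQ = 633.0282 − 266.831 = 366.1972; the wedge equals the tax, 52.
Welfare loss = ½ × 366.1972 × 52 = $9521.13 thousand.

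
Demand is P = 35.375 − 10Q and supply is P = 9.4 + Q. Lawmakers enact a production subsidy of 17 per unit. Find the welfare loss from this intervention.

13.14

Competitive equilibrium: 35.375 − 10Q = 9.4 + Q → Q* = 2.3614, P* = 11.7614.
The subsidy lowers effective supply by 17: P = Q − 7.6.
New quantity: 35.375 − 10Q = Q − 7.6 → Q' = 3.9068.
Overproduction ΔQ = 3.9068 − 2.3614 = 1.5454; wedge = subsidy = 17.
Deadweight loss = ½ × 1.5454 × 17 = 13.14.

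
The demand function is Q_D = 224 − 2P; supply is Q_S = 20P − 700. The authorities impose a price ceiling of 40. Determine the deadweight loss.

440

In inverse form: demand P = 112 − 0.5Q, supply P = 35 + 0.05Q.
Competitive equilibrium: 112 − 0.5Q = 35 + 0.05Q → Q* = 140, P* = 42.
At the ceiling P = 40, quantity supplied = (40 − 35)/0.05 = 100.
Willingness to pay at Q' = 100: 112 − 0.5·100 = 62.
ΔQ = 140 − 100 = 40; wedge = 62 − 40 = 22.
Welfare loss = ½ × 40 × 22 = 440.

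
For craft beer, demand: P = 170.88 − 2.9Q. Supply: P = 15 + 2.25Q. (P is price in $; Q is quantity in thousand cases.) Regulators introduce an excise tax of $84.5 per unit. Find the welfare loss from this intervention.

$693.23 thousand

Competitive equilibrium: 170.88 − 2.9Q = 15 + 2.25Q → Q* = 30.268, P* = 83.1029.
With the tax, the buyer price exceeds the seller price by 84.5: (170.88 − 2.9Q) − (15 + 2.25Q) = 84.5 → Q' = 13.8602.
ΔQ = 30.268 − 13.8602 = 16.4078; the wedge equals the tax, 84.5.
DWL = ½ × 16.4078 × 84.5 = $693.23 thousand.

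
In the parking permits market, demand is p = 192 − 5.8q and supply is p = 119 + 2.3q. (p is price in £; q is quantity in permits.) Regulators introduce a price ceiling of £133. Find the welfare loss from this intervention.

Competitive equilibrium: 192 − 5.8q = 119 + 2.3q → q* = 9.0123, p* = 139.7284.
At the ceiling p = 133, quantity supplied = (133 − 119)/2.3 = 6.087.
Willingness to pay at q' = 6.087: 192 − 5.8·6.087 = 156.6954.
Δq = 9.0123 − 6.087 = 2.9253; wedge = 156.6954 − 133 = 23.6954.
Welfare loss = ½ × 2.9253 × 23.6954 = £34.66.

£34.66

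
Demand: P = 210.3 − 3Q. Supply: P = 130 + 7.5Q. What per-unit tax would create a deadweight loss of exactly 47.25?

Competitive equilibrium: 210.3 − 3Q = 130 + 7.5Q → Q* = 7.6476, P* = 187.3571.
A tax t gives ΔQ = t/10.5 and wedge t, so DWL = t²/21.
t²/21 = 47.25 → t² = 992.25 → t = 31.5.

31.5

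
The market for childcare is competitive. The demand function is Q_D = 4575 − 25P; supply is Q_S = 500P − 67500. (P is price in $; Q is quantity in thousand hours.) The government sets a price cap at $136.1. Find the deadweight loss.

$7381.07 thousand

In inverse form: demand P = 183 − 0.04Q, supply P = 135 + 0.002Q.
Competitive equilibrium: 183 − 0.04Q = 135 + 0.002Q → Q* = 1142.8571, P* = 137.2857.
At the ceiling P = 136.1, quantity supplied = (136.1 − 135)/0.002 = 550.
Willingness to pay at Q' = 550: 183 − 0.04·550 = 161.
ΔQ = 1142.8571 − 550 = 592.8571; wedge = 161 − 136.1 = 24.9.
The triangle = ½ × 592.8571 × 24.9 = $7381.07 thousand.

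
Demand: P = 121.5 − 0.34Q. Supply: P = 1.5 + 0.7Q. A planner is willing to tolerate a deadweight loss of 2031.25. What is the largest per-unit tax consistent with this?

65

Competitive equilibrium: 121.5 − 0.34Q = 1.5 + 0.7Q → Q* = 115.3846, P* = 82.2692.
A tax t gives ΔQ = t/1.04 and wedge t, so DWL = t²/2.08.
t²/2.08 = 2031.25 → t² = 4225 → t = 65.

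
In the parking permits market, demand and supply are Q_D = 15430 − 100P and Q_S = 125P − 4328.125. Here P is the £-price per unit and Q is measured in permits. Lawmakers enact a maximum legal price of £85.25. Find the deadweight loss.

In inverse form: demand P = 154.3 − 0.01Q, supply P = 34.625 + 0.008Q.
Competitive equilibrium: 154.3 − 0.01Q = 34.625 + 0.008Q → Q* = 6648.61111, P* = 87.81389.
At the ceiling P = 85.25, quantity supplied = (85.25 − 34.625)/0.008 = 6328.125.
Willingness to pay at Q' = 6328.125: 154.3 − 0.01·6328.125 = 91.01875.
ΔQ = 6648.61111 − 6328.125 = 320.48611; wedge = 91.01875 − 85.25 = 5.76875.
The triangle = ½ × 320.48611 × 5.76875 = £924.40.

£924.40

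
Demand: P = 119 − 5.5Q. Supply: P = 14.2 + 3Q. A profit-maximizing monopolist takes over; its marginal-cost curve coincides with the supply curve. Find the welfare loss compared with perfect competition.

Competitive equilibrium: 119 − 5.5Q = 14.2 + 3Q → Q* = 12.3294, P* = 51.1882.
Marginal revenue: MR = 119 − 11Q. Set MR = MC: 119 − 11Q = 14.2 + 3Q → Q_m = 7.4857.
Price P_m = 119 − 5.5·7.4857 = 77.8287; MC(Q_m) = 14.2 + 3·7.4857 = 36.6571.
Competitive Q* = 12.3294, so ΔQ = 4.8437; wedge = 77.8287 − 36.6571 = 41.1716.
Welfare loss = ½ × 4.8437 × 41.1716 = 99.71.

99.71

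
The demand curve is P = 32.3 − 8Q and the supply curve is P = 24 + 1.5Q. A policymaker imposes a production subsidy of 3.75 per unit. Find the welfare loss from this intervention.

Competitive equilibrium: 32.3 − 8Q = 24 + 1.5Q → Q* = 0.8737, P* = 25.3105.
The subsidy lowers effective supply by 3.75: P = 20.25 + 1.5Q.
New quantity: 32.3 − 8Q = 20.25 + 1.5Q → Q' = 1.2684.
Overproduction ΔQ = 1.2684 − 0.8737 = 0.3947; wedge = subsidy = 3.75.
Deadweight loss = ½ × 0.3947 × 3.75 = 0.74.

0.74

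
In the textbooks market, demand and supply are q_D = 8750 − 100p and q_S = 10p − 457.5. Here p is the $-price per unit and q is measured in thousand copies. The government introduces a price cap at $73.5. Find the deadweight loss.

In inverse form: demand p = 87.5 − 0.01q, supply p = 45.75 + 0.1q.
Competitive equilibrium: 87.5 − 0.01q = 45.75 + 0.1q → q* = 379.5455, p* = 83.7045.
At the ceiling p = 73.5, quantity supplied = (73.5 − 45.75)/0.1 = 277.5.
Willingness to pay at q' = 277.5: 87.5 − 0.01·277.5 = 84.725.
Δq = 379.5455 − 277.5 = 102.0455; wedge = 84.725 − 73.5 = 11.225.
Welfare loss = ½ × 102.0455 × 11.225 = $572.73 thousand.

$572.73 thousand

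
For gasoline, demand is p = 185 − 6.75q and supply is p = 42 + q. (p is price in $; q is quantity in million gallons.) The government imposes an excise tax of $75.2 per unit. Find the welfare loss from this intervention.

Competitive equilibrium: 185 − 6.75q = 42 + q → q* = 18.4516, p* = 60.4516.
With the tax, the buyer price exceeds the seller price by 75.2: (185 − 6.75q) − (42 + q) = 75.2 → q' = 8.7484.
Δq = 18.4516 − 8.7484 = 9.7032; the wedge equals the tax, 75.2.
The triangle = ½ × 9.7032 × 75.2 = $364.84 million.

$364.84 million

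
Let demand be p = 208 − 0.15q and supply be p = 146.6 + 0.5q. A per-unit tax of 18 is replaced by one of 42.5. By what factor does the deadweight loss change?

5.575

Competitive equilibrium: 208 − 0.15q = 146.6 + 0.5q → q* = 94.4615, p* = 193.8308.
For a per-unit tax t: Δq = t/0.65, so DWL = ½·t·(t/0.65) = t²/1.3.
At t = 18: DWL = 249.231. At t = 42.5: DWL = 1389.423.
Ratio = (42.5/18)² = 5.575.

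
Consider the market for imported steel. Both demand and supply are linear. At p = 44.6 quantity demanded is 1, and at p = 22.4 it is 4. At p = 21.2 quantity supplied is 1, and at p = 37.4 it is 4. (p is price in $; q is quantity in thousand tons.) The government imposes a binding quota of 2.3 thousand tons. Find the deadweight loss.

Demand slope = (22.4 − 44.6)/(4 − 1) = −7.4, so p = 52 − 7.4q.
Supply slope = (37.4 − 21.2)/(4 − 1) = 5.4, so p = 15.8 + 5.4q.
Competitive equilibrium: 52 − 7.4q = 15.8 + 5.4q → q* = 2.82813, p* = 31.07188.
At q = 2.3: demand price = 52 − 7.4·2.3 = 34.98; supply price = 15.8 + 5.4·2.3 = 28.22.
Δq = 2.82813 − 2.3 = 0.52813; wedge = 34.98 − 28.22 = 6.76.
Welfare loss = ½ × 0.52813 × 6.76 = $1.79 thousand.

$1.79 thousand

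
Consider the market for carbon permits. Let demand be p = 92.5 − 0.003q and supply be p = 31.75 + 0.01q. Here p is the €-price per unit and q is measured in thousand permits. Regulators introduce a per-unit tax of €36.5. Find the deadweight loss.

Competitive equilibrium: 92.5 − 0.003q = 31.75 + 0.01q → q* = 4673.0769, p* = 78.4808.
With the tax, the buyer price exceeds the seller price by 36.5: (92.5 − 0.003q) − (31.75 + 0.01q) = 36.5 → q' = 1865.3846.
Δq = 4673.0769 − 1865.3846 = 2807.6923; the wedge equals the tax, 36.5.
Welfare loss = ½ × 2807.6923 × 36.5 = €51240.38 thousand.

€51240.38 thousand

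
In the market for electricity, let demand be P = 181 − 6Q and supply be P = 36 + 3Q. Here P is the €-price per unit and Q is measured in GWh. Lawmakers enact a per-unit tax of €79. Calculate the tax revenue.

€579.33

Competitive equilibrium: 181 − 6Q = 36 + 3Q → Q* = 16.1111, P* = 84.3333.
With the tax, the buyer price exceeds the seller price by 79: (181 − 6Q) − (36 + 3Q) = 79 → Q' = 7.3333.
Tax revenue = 79 × 7.3333 = €579.33.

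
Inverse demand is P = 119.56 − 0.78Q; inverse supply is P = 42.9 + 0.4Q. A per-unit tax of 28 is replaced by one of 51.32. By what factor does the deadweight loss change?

Competitive equilibrium: 119.56 − 0.78Q = 42.9 + 0.4Q → Q* = 64.9661, P* = 68.8864.
For a per-unit tax t: ΔQ = t/1.18, so DWL = ½·t·(t/1.18) = t²/2.36.
At t = 28: DWL = 332.203. At t = 51.32: DWL = 1115.993.
Ratio = (51.32/28)² = 3.359.

3.359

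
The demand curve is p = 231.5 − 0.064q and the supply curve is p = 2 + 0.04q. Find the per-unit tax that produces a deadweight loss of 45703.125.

97.5

Competitive equilibrium: 231.5 − 0.064q = 2 + 0.04q → q* = 2206.7308, p* = 90.2692.
A tax t gives Δq = t/0.104 and wedge t, so DWL = t²/0.208.
t²/0.208 = 45703.125 → t² = 9506.25 → t = 97.5.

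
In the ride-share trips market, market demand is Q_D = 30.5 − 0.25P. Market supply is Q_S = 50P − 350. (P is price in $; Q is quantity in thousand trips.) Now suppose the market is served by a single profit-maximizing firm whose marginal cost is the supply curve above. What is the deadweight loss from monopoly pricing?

In inverse form: demand P = 122 − 4Q, supply P = 7 + 0.02Q.
Competitive equilibrium: 122 − 4Q = 7 + 0.02Q → Q* = 28.60697, P* = 7.57214.
Marginal revenue: MR = 122 − 8Q. Set MR = MC: 122 − 8Q = 7 + 0.02Q → Q_m = 14.33915.
Price P_m = 122 − 4·14.33915 = 64.6434; MC(Q_m) = 7 + 0.02·14.33915 = 7.28678.
Competitive Q* = 28.60697, so ΔQ = 14.26782; wedge = 64.6434 − 7.28678 = 57.35662.
The triangle = ½ × 14.26782 × 57.35662 = $409.18 thousand.

$409.18 thousand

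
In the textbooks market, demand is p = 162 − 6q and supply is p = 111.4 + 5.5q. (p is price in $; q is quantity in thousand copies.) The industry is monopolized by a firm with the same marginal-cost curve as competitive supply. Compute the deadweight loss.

Competitive equilibrium: 162 − 6q = 111.4 + 5.5q → q* = 4.4, p* = 135.6.
Marginal revenue: MR = 162 − 12q. Set MR = MC: 162 − 12q = 111.4 + 5.5q → q_m = 2.8914.
Price p_m = 162 − 6·2.8914 = 144.6516; MC(q_m) = 111.4 + 5.5·2.8914 = 127.3027.
Competitive q* = 4.4, so Δq = 1.5086; wedge = 144.6516 − 127.3027 = 17.3489.
Deadweight loss = ½ × 1.5086 × 17.3489 = $13.09 thousand.

$13.09 thousand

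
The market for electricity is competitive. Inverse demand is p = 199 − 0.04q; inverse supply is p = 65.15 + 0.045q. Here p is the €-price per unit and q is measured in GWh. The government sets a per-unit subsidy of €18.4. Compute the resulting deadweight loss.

Competitive equilibrium: 199 − 0.04q = 65.15 + 0.045q → q* = 1574.7059, p* = 136.0118.
The subsidy lowers effective supply by 18.4: p = 46.75 + 0.045q.
New quantity: 199 − 0.04q = 46.75 + 0.045q → q' = 1791.1765.
Overproduction Δq = 1791.1765 − 1574.7059 = 216.4706; wedge = subsidy = 18.4.
Deadweight loss = ½ × 216.4706 × 18.4 = €1991.53.

€1991.53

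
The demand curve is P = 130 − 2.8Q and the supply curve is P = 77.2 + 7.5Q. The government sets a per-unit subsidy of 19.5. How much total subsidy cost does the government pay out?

136.88

Competitive equilibrium: 130 − 2.8Q = 77.2 + 7.5Q → Q* = 5.1262, P* = 115.6466.
The subsidy lowers effective supply by 19.5: P = 57.7 + 7.5Q.
New quantity: 130 − 2.8Q = 57.7 + 7.5Q → Q' = 7.0194.
Total subsidy cost = 19.5 × 7.0194 = 136.88.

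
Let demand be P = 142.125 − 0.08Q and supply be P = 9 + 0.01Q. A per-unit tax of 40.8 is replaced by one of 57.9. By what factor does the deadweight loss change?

2.014

Competitive equilibrium: 142.125 − 0.08Q = 9 + 0.01Q → Q* = 1479.1667, P* = 23.7917.
For a per-unit tax t: ΔQ = t/0.09, so DWL = ½·t·(t/0.09) = t²/0.18.
At t = 40.8: DWL = 9248. At t = 57.9: DWL = 18624.5.
Ratio = (57.9/40.8)² = 2.014.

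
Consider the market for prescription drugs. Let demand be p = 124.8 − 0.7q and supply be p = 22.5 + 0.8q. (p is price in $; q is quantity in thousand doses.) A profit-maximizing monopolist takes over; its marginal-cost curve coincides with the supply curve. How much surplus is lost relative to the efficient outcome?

$353.17 thousand

Competitive equilibrium: 124.8 − 0.7q = 22.5 + 0.8q → q* = 68.2, p* = 77.06.
Marginal revenue: MR = 124.8 − 1.4q. Set MR = MC: 124.8 − 1.4q = 22.5 + 0.8q → q_m = 46.5.
Price p_m = 124.8 − 0.7·46.5 = 92.25; MC(q_m) = 22.5 + 0.8·46.5 = 59.7.
Competitive q* = 68.2, so Δq = 21.7; wedge = 92.25 − 59.7 = 32.55.
Deadweight loss = ½ × 21.7 × 32.55 = $353.17 thousand.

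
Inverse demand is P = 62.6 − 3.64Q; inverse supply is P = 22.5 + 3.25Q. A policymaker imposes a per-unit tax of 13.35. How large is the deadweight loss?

12.93

Competitive equilibrium: 62.6 − 3.64Q = 22.5 + 3.25Q → Q* = 5.82, P* = 41.4151.
With the tax, the buyer price exceeds the seller price by 13.35: (62.6 − 3.64Q) − (22.5 + 3.25Q) = 13.35 → Q' = 3.8824.
ΔQ = 5.82 − 3.8824 = 1.9376; the wedge equals the tax, 13.35.
The triangle = ½ × 1.9376 × 13.35 = 12.93.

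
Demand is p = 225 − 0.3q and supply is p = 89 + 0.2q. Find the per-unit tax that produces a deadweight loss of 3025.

Competitive equilibrium: 225 − 0.3q = 89 + 0.2q → q* = 272, p* = 143.4.
A tax t gives Δq = t/0.5 and wedge t, so DWL = t²/1.
t²/1 = 3025 → t² = 3025 → t = 55.

55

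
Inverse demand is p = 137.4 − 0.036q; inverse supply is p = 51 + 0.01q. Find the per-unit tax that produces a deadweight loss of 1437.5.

Competitive equilibrium: 137.4 − 0.036q = 51 + 0.01q → q* = 1878.2609, p* = 69.7826.
A tax t gives Δq = t/0.046 and wedge t, so DWL = t²/0.092.
t²/0.092 = 1437.5 → t² = 132.25 → t = 11.5.

11.5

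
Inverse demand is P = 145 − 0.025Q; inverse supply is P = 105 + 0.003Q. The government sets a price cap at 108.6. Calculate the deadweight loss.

Competitive equilibrium: 145 − 0.025Q = 105 + 0.003Q → Q* = 1428.5714, P* = 109.2857.
At the ceiling P = 108.6, quantity supplied = (108.6 − 105)/0.003 = 1200.
Willingness to pay at Q' = 1200: 145 − 0.025·1200 = 115.
ΔQ = 1428.5714 − 1200 = 228.5714; wedge = 115 − 108.6 = 6.4.
Welfare loss = ½ × 228.5714 × 6.4 = 731.43.

731.43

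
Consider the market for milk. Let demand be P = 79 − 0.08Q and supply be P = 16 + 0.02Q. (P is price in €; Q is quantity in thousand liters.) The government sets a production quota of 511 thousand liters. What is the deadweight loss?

€708.05 thousand

Competitive equilibrium: 79 − 0.08Q = 16 + 0.02Q → Q* = 630, P* = 28.6.
At Q = 511: demand price = 79 − 0.08·511 = 38.12; supply price = 16 + 0.02·511 = 26.22.
ΔQ = 630 − 511 = 119; wedge = 38.12 − 26.22 = 11.9.
Deadweight loss = ½ × 119 × 11.9 = €708.05 thousand.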